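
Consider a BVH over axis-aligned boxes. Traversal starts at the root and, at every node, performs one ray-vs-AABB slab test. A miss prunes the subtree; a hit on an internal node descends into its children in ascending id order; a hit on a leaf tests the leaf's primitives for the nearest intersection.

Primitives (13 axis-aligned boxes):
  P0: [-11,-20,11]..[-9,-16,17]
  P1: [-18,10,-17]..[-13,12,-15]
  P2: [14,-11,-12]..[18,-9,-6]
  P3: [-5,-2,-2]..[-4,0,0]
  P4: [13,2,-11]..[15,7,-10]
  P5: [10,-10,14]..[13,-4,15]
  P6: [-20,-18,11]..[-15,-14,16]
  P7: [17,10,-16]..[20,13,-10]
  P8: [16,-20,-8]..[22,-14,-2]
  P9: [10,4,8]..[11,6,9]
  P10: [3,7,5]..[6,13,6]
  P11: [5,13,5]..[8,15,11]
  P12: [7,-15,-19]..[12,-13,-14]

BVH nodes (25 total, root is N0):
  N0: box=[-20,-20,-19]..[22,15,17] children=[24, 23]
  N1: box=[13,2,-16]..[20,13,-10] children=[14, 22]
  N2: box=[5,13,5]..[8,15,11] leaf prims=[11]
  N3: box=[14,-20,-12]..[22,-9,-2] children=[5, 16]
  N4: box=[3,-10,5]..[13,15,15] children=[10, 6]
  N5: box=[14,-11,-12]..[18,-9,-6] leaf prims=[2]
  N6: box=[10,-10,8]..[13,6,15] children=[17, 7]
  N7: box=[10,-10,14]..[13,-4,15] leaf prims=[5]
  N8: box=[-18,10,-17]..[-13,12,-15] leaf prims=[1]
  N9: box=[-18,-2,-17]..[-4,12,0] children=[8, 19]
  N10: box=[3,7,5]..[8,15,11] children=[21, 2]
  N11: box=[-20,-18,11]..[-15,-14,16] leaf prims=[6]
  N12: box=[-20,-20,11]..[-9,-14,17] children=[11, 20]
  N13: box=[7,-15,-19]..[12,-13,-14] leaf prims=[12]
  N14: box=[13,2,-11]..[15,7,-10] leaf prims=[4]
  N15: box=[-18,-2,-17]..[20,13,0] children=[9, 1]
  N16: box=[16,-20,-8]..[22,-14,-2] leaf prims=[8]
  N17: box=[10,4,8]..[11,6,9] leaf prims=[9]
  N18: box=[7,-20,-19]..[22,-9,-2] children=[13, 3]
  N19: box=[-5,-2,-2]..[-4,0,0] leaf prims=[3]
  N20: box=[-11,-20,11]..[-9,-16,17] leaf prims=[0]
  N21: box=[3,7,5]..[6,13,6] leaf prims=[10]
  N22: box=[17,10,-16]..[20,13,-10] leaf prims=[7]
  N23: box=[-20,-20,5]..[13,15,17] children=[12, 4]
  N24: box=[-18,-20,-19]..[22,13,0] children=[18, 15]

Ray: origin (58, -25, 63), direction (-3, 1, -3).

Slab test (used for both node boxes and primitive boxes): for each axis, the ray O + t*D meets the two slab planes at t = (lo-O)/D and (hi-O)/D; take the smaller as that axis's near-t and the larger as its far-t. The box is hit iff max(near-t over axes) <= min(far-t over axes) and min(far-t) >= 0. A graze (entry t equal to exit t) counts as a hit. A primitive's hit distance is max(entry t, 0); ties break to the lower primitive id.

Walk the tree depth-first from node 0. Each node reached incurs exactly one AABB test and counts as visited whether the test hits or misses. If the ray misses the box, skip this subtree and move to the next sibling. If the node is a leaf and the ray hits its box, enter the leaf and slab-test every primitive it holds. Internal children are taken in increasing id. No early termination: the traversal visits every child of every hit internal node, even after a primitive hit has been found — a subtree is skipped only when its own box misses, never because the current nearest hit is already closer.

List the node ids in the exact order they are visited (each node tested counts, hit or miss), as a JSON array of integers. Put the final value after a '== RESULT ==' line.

Trace the traversal:
N0 x:[12,26] y:[5,40] z:[46/3,82/3] -> hit [46/3,26], descend [23, 24]
  N23 x:[15,26] y:[5,40] z:[46/3,58/3] -> hit [46/3,58/3], descend [4, 12]
    N4 x:[15,55/3] y:[15,40] z:[16,58/3] -> hit [16,55/3], descend [6, 10]
      N6 x:[15,16] y:[15,31] z:[16,55/3] -> hit [16,16], descend [7, 17]
        N7 x:[15,16] y:[15,21] z:[16,49/3] -> hit [16,16] leaf, test {P5@t=16}
        N17 x:[47/3,16] y:[29,31] z:[18,55/3] -> miss, prune
      N10 x:[50/3,55/3] y:[32,40] z:[52/3,58/3] -> miss, prune
    N12 x:[67/3,26] y:[5,11] z:[46/3,52/3] -> miss, prune
  N24 x:[12,76/3] y:[5,38] z:[21,82/3] -> hit [21,76/3], descend [15, 18]
    N15 x:[38/3,76/3] y:[23,38] z:[21,80/3] -> hit [23,76/3], descend [1, 9]
      N1 x:[38/3,15] y:[27,38] z:[73/3,79/3] -> miss, prune
      N9 x:[62/3,76/3] y:[23,37] z:[21,80/3] -> hit [23,76/3], descend [8, 19]
        N8 x:[71/3,76/3] y:[35,37] z:[26,80/3] -> miss, prune
        N19 x:[62/3,21] y:[23,25] z:[21,65/3] -> miss, prune
    N18 x:[12,17] y:[5,16] z:[65/3,82/3] -> miss, prune

15 AABB tests over nodes [0, 23, 4, 6, 7, 17, 10, 12, 24, 15, 1, 9, 8, 19, 18]; 1 leaf entered; closest P5.

== RESULT ==
[0, 23, 4, 6, 7, 17, 10, 12, 24, 15, 1, 9, 8, 19, 18]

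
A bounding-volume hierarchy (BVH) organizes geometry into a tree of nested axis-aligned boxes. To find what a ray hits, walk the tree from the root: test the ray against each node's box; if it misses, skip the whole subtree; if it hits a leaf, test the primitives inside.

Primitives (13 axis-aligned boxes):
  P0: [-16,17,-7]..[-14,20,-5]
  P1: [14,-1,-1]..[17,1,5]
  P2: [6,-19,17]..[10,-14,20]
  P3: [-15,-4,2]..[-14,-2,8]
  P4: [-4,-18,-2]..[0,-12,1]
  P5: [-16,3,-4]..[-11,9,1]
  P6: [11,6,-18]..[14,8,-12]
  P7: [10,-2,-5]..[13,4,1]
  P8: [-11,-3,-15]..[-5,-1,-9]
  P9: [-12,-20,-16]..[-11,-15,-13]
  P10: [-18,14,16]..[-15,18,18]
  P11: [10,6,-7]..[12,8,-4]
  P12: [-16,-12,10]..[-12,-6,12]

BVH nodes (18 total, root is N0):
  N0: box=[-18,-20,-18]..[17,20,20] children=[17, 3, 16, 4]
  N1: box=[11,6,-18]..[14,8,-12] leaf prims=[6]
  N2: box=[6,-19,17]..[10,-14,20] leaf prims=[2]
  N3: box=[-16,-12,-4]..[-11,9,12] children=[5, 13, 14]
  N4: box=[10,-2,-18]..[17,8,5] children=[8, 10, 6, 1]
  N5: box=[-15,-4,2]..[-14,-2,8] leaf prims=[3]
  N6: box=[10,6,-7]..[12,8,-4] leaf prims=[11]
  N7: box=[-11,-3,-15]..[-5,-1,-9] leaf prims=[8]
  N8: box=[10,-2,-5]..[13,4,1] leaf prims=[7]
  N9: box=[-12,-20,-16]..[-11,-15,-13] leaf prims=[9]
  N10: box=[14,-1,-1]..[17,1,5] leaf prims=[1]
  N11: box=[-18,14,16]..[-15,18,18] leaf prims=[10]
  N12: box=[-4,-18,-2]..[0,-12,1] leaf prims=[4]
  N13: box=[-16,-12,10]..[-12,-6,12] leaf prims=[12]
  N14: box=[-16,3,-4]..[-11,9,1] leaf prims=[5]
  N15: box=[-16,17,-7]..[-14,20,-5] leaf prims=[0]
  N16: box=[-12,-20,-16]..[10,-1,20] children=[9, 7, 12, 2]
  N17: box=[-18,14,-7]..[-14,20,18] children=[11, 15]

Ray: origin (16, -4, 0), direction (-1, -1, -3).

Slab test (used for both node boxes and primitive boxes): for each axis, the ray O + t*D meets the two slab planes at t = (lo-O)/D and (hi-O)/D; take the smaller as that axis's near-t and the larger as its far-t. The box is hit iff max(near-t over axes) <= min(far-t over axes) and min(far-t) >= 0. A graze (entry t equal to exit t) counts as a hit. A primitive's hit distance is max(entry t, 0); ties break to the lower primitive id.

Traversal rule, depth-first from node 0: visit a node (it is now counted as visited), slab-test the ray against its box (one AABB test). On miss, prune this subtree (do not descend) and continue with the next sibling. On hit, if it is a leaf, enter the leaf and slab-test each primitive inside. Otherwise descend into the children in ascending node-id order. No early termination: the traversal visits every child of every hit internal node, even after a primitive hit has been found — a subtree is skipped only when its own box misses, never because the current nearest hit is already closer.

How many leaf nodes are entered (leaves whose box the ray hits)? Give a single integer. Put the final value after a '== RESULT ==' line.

Trace the traversal:
N0 x:[-1,34] y:[-24,16] z:[-20/3,6] -> hit [-1,6], descend [3, 4, 16, 17]
  N3 x:[27,32] y:[-13,8] z:[-4,4/3] -> miss, prune
  N4 x:[-1,6] y:[-12,-2] z:[-5/3,6] -> miss, prune
  N16 x:[6,28] y:[-3,16] z:[-20/3,16/3] -> miss, prune
  N17 x:[30,34] y:[-24,-18] z:[-6,7/3] -> miss, prune

order=[0, 3, 4, 16, 17]  |boxes|=5  |leaves|=0  hit=miss

== RESULT ==
0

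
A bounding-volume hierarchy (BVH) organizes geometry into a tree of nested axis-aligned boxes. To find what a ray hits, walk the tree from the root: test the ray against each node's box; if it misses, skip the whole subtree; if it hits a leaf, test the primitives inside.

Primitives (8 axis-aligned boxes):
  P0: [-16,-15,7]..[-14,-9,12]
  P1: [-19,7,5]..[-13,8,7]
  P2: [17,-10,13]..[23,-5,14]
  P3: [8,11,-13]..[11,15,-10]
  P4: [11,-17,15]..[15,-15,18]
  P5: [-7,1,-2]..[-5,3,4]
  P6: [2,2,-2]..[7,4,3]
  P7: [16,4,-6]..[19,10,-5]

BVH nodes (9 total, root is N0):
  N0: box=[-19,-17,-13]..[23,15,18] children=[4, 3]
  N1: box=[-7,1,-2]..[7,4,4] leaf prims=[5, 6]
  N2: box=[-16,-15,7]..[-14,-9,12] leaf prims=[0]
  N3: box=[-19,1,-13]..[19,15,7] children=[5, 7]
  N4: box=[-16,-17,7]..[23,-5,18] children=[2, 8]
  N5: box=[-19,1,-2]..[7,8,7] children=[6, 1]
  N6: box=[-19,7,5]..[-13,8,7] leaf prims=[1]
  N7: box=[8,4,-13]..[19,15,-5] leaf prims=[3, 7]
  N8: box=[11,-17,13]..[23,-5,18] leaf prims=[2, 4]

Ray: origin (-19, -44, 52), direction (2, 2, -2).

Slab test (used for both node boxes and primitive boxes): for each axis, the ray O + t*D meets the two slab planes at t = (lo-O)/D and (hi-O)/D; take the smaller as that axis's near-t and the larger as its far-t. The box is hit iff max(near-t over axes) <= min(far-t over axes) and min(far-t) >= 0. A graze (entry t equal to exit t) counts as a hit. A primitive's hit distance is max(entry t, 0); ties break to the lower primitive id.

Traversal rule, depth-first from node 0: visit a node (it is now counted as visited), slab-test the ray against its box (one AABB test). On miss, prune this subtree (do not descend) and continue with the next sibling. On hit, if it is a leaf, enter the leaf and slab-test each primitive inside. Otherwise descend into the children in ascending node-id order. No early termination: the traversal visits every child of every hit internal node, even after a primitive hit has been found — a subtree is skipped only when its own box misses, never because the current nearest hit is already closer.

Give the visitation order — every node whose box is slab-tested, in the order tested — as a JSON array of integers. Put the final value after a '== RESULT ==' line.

Walk:
N0 x:[0,21] y:[27/2,59/2] z:[17,65/2] -> hit [17,21], descend [3, 4]
  N3 x:[0,19] y:[45/2,59/2] z:[45/2,65/2] -> miss, prune
  N4 x:[3/2,21] y:[27/2,39/2] z:[17,45/2] -> hit [17,39/2], descend [2, 8]
    N2 x:[3/2,5/2] y:[29/2,35/2] z:[20,45/2] -> miss, prune
    N8 x:[15,21] y:[27/2,39/2] z:[17,39/2] -> hit [17,39/2] leaf, test {P2@t=19, P4(miss)}

order=[0, 3, 4, 2, 8]  |boxes|=5  |leaves|=1  hit=P2

== RESULT ==
[0, 3, 4, 2, 8]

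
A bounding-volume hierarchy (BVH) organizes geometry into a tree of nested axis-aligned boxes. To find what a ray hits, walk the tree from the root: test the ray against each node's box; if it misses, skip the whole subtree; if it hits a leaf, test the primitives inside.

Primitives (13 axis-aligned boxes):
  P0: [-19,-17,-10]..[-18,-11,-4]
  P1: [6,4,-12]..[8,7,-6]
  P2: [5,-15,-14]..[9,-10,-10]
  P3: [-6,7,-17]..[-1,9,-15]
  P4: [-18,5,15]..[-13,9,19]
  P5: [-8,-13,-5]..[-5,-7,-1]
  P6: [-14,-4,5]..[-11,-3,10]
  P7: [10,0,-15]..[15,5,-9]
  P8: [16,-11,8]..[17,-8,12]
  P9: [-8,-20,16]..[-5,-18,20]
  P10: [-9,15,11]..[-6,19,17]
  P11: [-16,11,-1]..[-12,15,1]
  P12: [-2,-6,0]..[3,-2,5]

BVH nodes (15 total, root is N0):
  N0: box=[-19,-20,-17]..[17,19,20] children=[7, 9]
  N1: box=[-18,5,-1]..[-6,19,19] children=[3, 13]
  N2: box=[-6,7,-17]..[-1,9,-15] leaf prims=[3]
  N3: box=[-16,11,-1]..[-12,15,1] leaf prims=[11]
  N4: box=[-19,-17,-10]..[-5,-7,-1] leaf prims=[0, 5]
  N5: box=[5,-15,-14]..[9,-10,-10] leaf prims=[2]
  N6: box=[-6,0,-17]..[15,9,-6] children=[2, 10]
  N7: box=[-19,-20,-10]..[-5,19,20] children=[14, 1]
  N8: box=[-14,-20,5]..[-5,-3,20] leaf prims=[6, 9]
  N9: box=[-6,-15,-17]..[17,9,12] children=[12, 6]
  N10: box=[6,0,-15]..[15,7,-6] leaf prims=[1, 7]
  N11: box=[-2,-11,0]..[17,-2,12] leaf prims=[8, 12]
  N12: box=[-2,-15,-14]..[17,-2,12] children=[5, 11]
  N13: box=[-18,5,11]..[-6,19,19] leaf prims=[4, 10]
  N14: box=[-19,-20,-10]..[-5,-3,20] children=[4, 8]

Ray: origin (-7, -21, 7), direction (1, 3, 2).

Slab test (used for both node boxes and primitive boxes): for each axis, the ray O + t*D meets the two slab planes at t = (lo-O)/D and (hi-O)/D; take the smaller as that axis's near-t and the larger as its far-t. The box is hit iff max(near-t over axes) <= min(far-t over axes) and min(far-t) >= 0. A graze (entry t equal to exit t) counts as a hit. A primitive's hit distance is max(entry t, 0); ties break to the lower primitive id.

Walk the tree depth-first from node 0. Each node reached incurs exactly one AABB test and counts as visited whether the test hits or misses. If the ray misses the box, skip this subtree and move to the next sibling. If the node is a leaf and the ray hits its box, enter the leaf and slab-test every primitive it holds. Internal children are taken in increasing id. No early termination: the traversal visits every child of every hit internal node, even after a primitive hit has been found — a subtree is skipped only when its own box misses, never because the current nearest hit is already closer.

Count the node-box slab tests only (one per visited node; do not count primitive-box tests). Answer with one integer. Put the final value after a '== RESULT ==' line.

Walk:
N0 x:[-12,24] y:[1/3,40/3] z:[-12,13/2] -> hit [1/3,13/2], descend [7, 9]
  N7 x:[-12,2] y:[1/3,40/3] z:[-17/2,13/2] -> hit [1/3,2], descend [1, 14]
    N1 x:[-11,1] y:[26/3,40/3] z:[-4,6] -> miss, prune
    N14 x:[-12,2] y:[1/3,6] z:[-17/2,13/2] -> hit [1/3,2], descend [4, 8]
      N4 x:[-12,2] y:[4/3,14/3] z:[-17/2,-4] -> miss, prune
      N8 x:[-7,2] y:[1/3,6] z:[-1,13/2] -> hit [1/3,2] leaf, test {P6(miss), P9(miss)}
  N9 x:[1,24] y:[2,10] z:[-12,5/2] -> hit [2,5/2], descend [6, 12]
    N6 x:[1,22] y:[7,10] z:[-12,-13/2] -> miss, prune
    N12 x:[5,24] y:[2,19/3] z:[-21/2,5/2] -> miss, prune

Summary -> nodes [0, 7, 1, 14, 4, 8, 9, 6, 12]; box-tests=9; leaf-entries=1; first=miss

== RESULT ==
9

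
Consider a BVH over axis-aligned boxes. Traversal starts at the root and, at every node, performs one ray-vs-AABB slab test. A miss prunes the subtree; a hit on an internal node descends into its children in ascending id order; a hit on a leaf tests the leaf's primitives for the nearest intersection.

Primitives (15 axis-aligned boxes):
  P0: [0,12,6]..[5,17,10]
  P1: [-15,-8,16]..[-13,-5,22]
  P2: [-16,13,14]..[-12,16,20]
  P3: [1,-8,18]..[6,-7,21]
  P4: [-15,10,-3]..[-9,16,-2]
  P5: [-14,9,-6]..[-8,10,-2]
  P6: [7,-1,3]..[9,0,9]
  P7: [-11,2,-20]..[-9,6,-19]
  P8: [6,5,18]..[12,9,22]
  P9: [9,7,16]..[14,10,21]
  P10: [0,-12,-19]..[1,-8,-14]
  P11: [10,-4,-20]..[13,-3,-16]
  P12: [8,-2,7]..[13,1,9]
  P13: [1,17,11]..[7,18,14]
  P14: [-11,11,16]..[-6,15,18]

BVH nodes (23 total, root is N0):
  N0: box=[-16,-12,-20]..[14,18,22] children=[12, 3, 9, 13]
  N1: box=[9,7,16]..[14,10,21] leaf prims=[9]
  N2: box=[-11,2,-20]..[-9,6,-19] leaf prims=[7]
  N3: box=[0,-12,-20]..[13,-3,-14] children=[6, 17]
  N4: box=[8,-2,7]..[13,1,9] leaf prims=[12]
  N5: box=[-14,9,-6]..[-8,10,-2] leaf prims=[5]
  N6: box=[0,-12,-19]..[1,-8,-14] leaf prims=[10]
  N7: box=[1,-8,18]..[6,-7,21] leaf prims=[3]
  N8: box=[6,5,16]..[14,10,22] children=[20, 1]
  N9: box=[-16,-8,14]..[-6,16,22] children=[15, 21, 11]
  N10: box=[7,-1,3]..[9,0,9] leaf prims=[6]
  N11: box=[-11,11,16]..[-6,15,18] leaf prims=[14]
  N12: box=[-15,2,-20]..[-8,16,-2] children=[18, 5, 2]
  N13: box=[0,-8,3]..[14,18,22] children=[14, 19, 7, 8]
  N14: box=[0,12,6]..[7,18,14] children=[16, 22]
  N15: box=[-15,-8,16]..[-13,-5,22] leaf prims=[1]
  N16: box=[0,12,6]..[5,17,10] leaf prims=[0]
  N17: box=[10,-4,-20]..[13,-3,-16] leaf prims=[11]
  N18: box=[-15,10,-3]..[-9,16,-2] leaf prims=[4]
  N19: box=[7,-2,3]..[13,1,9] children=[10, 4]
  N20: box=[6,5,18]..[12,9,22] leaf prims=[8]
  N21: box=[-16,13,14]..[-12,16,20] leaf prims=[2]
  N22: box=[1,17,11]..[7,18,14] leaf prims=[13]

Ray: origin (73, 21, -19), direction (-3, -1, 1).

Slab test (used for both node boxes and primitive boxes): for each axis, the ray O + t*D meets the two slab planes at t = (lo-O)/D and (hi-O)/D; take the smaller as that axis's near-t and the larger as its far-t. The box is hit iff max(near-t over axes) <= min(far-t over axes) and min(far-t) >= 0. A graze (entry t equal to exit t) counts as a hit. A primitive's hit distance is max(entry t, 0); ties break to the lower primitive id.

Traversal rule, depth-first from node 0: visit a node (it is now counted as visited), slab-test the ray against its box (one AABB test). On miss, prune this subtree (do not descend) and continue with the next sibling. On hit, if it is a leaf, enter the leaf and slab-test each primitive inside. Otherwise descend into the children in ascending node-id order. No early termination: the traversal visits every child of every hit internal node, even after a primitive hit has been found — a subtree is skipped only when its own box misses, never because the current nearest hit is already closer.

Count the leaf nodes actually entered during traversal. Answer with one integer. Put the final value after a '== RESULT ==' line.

Walk:
N0 x:[59/3,89/3] y:[3,33] z:[-1,41] -> hit [59/3,89/3], descend [3, 9, 12, 13]
  N3 x:[20,73/3] y:[24,33] z:[-1,5] -> miss, prune
  N9 x:[79/3,89/3] y:[5,29] z:[33,41] -> miss, prune
  N12 x:[27,88/3] y:[5,19] z:[-1,17] -> miss, prune
  N13 x:[59/3,73/3] y:[3,29] z:[22,41] -> hit [22,73/3], descend [7, 8, 14, 19]
    N7 x:[67/3,24] y:[28,29] z:[37,40] -> miss, prune
    N8 x:[59/3,67/3] y:[11,16] z:[35,41] -> miss, prune
    N14 x:[22,73/3] y:[3,9] z:[25,33] -> miss, prune
    N19 x:[20,22] y:[20,23] z:[22,28] -> hit [22,22], descend [4, 10]
      N4 x:[20,65/3] y:[20,23] z:[26,28] -> miss, prune
      N10 x:[64/3,22] y:[21,22] z:[22,28] -> hit [22,22] leaf, test {P6@t=22}

order=[0, 3, 9, 12, 13, 7, 8, 14, 19, 4, 10]  |boxes|=11  |leaves|=1  hit=P6

== RESULT ==
1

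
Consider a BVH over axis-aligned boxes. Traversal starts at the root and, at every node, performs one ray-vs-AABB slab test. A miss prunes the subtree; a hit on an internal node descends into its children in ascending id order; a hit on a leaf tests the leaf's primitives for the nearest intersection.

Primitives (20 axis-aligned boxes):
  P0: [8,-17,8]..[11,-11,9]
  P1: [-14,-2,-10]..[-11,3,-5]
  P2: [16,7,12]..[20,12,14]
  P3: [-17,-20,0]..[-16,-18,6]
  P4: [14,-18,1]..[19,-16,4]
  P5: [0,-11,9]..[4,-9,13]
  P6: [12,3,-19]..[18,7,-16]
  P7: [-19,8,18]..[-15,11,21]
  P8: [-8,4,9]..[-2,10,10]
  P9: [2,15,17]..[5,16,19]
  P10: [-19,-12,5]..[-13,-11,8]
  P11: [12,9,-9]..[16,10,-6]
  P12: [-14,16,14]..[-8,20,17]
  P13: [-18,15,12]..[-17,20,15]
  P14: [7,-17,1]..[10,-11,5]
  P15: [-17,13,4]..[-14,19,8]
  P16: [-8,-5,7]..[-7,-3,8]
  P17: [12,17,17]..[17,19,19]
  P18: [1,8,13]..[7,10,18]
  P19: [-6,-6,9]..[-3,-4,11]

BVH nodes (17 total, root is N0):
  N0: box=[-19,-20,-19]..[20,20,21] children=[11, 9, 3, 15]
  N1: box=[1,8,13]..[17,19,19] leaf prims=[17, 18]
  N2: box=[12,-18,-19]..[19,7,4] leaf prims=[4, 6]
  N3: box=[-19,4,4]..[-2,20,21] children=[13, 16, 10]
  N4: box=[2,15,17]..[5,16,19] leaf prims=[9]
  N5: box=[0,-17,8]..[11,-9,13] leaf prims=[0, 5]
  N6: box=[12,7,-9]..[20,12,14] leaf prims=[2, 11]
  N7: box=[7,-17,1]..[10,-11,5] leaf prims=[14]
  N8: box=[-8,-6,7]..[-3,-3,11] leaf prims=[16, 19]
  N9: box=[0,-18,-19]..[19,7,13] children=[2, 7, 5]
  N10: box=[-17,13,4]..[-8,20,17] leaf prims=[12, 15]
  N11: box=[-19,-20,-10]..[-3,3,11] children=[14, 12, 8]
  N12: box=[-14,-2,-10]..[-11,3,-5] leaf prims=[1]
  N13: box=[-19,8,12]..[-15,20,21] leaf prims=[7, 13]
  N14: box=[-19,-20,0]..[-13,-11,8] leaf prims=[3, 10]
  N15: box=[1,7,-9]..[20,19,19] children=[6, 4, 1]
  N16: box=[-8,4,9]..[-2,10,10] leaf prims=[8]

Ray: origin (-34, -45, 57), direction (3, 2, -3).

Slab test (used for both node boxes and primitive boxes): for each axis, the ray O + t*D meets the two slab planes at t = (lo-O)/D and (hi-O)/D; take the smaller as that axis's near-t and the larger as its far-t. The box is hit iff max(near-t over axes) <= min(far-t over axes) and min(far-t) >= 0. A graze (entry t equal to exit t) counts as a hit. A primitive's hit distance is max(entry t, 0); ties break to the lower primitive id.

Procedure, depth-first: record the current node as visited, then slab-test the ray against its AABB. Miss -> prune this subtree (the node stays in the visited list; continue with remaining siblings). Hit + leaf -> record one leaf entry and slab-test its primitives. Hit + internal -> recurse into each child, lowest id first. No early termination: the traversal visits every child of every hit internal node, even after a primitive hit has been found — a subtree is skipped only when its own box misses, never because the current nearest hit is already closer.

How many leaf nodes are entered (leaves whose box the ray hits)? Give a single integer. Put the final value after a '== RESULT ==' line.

Traverse from the root:
N0 x:[5,18] y:[25/2,65/2] z:[12,76/3] -> hit [25/2,18], descend [3, 9, 11, 15]
  N3 x:[5,32/3] y:[49/2,65/2] z:[12,53/3] -> miss, prune
  N9 x:[34/3,53/3] y:[27/2,26] z:[44/3,76/3] -> hit [44/3,53/3], descend [2, 5, 7]
    N2 x:[46/3,53/3] y:[27/2,26] z:[53/3,76/3] -> hit [53/3,53/3] leaf, test {P4(miss), P6(miss)}
    N5 x:[34/3,15] y:[14,18] z:[44/3,49/3] -> hit [44/3,15] leaf, test {P0(miss), P5(miss)}
    N7 x:[41/3,44/3] y:[14,17] z:[52/3,56/3] -> miss, prune
  N11 x:[5,31/3] y:[25/2,24] z:[46/3,67/3] -> miss, prune
  N15 x:[35/3,18] y:[26,32] z:[38/3,22] -> miss, prune

order=[0, 3, 9, 2, 5, 7, 11, 15]  |boxes|=8  |leaves|=2  hit=miss

== RESULT ==
2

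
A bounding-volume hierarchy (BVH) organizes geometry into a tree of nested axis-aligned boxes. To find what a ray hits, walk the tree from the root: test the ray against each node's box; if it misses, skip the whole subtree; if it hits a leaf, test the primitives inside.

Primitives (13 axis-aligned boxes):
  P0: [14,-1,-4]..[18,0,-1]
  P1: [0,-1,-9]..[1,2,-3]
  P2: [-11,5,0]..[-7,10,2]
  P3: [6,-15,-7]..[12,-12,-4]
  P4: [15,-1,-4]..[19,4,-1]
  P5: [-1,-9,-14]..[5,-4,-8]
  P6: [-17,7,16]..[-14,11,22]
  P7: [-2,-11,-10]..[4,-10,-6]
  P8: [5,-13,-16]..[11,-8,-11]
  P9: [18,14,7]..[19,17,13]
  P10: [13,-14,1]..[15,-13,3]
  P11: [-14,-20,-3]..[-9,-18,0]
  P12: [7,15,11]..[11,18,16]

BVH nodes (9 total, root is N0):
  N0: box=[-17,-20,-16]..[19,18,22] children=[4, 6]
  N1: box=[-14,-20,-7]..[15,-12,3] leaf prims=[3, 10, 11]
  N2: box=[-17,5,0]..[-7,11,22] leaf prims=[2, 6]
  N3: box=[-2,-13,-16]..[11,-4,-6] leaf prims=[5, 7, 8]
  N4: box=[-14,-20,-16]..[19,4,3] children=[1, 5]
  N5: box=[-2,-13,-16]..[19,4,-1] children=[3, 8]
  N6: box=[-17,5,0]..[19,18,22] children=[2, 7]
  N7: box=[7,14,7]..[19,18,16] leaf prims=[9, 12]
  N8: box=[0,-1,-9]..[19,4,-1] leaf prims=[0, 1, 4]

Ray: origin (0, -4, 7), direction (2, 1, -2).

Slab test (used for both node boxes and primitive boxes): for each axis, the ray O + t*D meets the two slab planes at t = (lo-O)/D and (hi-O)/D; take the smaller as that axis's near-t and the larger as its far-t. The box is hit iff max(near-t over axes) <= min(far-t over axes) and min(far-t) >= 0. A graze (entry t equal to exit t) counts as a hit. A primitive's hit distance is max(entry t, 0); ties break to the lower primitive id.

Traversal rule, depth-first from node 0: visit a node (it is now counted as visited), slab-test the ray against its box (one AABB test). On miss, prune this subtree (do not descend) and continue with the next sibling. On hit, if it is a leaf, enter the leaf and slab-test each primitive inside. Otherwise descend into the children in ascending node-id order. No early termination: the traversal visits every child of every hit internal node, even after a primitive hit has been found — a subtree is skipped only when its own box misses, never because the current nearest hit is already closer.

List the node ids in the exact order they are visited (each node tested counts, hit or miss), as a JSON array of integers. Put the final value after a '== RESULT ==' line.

Trace the traversal:
N0 x:[-17/2,19/2] y:[-16,22] z:[-15/2,23/2] -> hit [-15/2,19/2], descend [4, 6]
  N4 x:[-7,19/2] y:[-16,8] z:[2,23/2] -> hit [2,8], descend [1, 5]
    N1 x:[-7,15/2] y:[-16,-8] z:[2,7] -> miss, prune
    N5 x:[-1,19/2] y:[-9,8] z:[4,23/2] -> hit [4,8], descend [3, 8]
      N3 x:[-1,11/2] y:[-9,0] z:[13/2,23/2] -> miss, prune
      N8 x:[0,19/2] y:[3,8] z:[4,8] -> hit [4,8] leaf, test {P0(miss), P1(miss), P4(miss)}
  N6 x:[-17/2,19/2] y:[9,22] z:[-15/2,7/2] -> miss, prune

order=[0, 4, 1, 5, 3, 8, 6]  |boxes|=7  |leaves|=1  hit=miss

== RESULT ==
[0, 4, 1, 5, 3, 8, 6]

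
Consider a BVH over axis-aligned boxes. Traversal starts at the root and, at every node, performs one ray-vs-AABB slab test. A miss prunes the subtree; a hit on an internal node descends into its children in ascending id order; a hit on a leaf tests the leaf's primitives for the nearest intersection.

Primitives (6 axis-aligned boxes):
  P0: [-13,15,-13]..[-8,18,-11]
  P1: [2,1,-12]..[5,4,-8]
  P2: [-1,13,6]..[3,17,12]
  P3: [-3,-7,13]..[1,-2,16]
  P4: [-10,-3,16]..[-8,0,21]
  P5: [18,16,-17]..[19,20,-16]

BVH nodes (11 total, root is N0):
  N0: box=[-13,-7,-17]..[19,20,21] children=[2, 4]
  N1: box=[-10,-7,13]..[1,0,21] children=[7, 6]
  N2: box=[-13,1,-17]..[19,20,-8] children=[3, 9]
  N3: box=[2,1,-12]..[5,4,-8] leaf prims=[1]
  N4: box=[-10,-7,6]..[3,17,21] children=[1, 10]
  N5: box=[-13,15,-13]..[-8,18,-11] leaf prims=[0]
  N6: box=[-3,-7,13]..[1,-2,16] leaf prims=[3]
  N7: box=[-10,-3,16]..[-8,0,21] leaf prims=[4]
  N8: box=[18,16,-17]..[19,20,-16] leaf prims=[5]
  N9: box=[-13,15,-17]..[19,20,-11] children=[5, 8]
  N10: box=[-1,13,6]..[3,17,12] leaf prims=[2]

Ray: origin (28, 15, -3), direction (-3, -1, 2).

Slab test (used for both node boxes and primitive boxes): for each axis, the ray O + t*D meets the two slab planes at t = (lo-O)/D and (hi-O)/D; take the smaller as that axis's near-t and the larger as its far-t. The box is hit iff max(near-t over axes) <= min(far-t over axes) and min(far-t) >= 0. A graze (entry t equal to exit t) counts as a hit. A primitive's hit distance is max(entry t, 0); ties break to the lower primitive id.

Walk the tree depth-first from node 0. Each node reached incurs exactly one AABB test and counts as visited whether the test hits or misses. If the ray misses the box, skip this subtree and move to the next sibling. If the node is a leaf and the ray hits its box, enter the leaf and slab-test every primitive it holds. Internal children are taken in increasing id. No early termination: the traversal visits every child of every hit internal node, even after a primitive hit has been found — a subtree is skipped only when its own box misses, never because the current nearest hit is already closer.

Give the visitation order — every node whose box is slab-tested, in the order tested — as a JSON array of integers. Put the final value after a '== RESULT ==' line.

Walk:
N0 x:[3,41/3] y:[-5,22] z:[-7,12] -> hit [3,12], descend [2, 4]
  N2 x:[3,41/3] y:[-5,14] z:[-7,-5/2] -> miss, prune
  N4 x:[25/3,38/3] y:[-2,22] z:[9/2,12] -> hit [25/3,12], descend [1, 10]
    N1 x:[9,38/3] y:[15,22] z:[8,12] -> miss, prune
    N10 x:[25/3,29/3] y:[-2,2] z:[9/2,15/2] -> miss, prune

Visited [0, 2, 4, 1, 10]. Tests: 5 box, 0 leaf. Nearest: miss.

== RESULT ==
[0, 2, 4, 1, 10]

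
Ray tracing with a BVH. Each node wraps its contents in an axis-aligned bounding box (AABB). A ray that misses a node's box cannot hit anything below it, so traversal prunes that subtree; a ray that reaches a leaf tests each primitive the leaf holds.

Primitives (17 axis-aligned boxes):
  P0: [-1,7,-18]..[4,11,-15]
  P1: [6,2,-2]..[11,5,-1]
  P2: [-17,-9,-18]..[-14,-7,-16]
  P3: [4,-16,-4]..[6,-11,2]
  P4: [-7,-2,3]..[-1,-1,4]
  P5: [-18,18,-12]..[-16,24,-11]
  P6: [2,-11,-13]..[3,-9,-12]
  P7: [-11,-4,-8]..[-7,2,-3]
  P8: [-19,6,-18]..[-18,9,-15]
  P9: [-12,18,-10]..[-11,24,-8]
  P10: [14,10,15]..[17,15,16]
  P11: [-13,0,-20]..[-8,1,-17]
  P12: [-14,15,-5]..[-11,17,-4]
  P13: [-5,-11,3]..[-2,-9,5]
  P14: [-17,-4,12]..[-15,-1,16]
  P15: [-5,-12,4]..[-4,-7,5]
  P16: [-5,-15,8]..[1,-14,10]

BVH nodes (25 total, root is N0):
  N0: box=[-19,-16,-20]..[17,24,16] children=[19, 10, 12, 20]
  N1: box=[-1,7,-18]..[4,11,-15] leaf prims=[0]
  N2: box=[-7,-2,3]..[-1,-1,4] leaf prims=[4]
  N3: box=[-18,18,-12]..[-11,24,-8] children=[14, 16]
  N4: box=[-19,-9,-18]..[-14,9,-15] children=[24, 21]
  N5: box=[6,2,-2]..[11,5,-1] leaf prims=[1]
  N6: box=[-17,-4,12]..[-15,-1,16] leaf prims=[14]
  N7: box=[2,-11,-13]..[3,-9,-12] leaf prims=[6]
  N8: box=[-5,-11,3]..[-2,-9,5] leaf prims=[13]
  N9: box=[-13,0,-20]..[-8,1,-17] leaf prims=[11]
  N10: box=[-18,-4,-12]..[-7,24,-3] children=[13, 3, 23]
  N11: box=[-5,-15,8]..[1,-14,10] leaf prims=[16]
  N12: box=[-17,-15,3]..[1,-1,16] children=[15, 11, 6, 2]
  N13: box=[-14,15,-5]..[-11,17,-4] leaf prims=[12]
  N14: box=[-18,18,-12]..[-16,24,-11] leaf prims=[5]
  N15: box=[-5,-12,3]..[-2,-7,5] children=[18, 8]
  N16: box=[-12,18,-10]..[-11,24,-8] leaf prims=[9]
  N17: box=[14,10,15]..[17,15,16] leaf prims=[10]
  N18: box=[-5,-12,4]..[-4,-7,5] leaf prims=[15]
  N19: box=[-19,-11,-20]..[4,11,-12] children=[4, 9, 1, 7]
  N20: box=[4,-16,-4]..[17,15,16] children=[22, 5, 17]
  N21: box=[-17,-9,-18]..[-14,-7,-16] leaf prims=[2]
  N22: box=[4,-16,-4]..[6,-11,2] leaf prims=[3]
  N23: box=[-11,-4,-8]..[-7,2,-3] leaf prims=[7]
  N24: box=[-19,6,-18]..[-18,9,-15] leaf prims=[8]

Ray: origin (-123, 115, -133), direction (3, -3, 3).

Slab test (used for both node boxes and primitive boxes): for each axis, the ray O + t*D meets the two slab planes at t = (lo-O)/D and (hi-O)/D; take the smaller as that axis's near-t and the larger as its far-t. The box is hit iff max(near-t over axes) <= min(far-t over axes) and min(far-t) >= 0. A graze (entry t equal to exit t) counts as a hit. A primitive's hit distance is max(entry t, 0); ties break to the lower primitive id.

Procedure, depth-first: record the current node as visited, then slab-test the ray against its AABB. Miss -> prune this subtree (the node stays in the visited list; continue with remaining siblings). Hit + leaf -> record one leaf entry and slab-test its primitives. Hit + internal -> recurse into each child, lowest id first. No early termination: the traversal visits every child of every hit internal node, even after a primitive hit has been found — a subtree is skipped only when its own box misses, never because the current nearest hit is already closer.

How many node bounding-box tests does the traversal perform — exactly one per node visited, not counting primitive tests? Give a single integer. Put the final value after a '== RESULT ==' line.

Traverse from the root:
N0 x:[104/3,140/3] y:[91/3,131/3] z:[113/3,149/3] -> hit [113/3,131/3], descend [10, 12, 19, 20]
  N10 x:[35,116/3] y:[91/3,119/3] z:[121/3,130/3] -> miss, prune
  N12 x:[106/3,124/3] y:[116/3,130/3] z:[136/3,149/3] -> miss, prune
  N19 x:[104/3,127/3] y:[104/3,42] z:[113/3,121/3] -> hit [113/3,121/3], descend [1, 4, 7, 9]
    N1 x:[122/3,127/3] y:[104/3,36] z:[115/3,118/3] -> miss, prune
    N4 x:[104/3,109/3] y:[106/3,124/3] z:[115/3,118/3] -> miss, prune
    N7 x:[125/3,42] y:[124/3,42] z:[40,121/3] -> miss, prune
    N9 x:[110/3,115/3] y:[38,115/3] z:[113/3,116/3] -> hit [38,115/3] leaf, test {P11@t=38}
  N20 x:[127/3,140/3] y:[100/3,131/3] z:[43,149/3] -> hit [43,131/3], descend [5, 17, 22]
    N5 x:[43,134/3] y:[110/3,113/3] z:[131/3,44] -> miss, prune
    N17 x:[137/3,140/3] y:[100/3,35] z:[148/3,149/3] -> miss, prune
    N22 x:[127/3,43] y:[42,131/3] z:[43,45] -> hit [43,43] leaf, test {P3@t=43}

Summary -> nodes [0, 10, 12, 19, 1, 4, 7, 9, 20, 5, 17, 22]; box-tests=12; leaf-entries=2; first=P11

== RESULT ==
12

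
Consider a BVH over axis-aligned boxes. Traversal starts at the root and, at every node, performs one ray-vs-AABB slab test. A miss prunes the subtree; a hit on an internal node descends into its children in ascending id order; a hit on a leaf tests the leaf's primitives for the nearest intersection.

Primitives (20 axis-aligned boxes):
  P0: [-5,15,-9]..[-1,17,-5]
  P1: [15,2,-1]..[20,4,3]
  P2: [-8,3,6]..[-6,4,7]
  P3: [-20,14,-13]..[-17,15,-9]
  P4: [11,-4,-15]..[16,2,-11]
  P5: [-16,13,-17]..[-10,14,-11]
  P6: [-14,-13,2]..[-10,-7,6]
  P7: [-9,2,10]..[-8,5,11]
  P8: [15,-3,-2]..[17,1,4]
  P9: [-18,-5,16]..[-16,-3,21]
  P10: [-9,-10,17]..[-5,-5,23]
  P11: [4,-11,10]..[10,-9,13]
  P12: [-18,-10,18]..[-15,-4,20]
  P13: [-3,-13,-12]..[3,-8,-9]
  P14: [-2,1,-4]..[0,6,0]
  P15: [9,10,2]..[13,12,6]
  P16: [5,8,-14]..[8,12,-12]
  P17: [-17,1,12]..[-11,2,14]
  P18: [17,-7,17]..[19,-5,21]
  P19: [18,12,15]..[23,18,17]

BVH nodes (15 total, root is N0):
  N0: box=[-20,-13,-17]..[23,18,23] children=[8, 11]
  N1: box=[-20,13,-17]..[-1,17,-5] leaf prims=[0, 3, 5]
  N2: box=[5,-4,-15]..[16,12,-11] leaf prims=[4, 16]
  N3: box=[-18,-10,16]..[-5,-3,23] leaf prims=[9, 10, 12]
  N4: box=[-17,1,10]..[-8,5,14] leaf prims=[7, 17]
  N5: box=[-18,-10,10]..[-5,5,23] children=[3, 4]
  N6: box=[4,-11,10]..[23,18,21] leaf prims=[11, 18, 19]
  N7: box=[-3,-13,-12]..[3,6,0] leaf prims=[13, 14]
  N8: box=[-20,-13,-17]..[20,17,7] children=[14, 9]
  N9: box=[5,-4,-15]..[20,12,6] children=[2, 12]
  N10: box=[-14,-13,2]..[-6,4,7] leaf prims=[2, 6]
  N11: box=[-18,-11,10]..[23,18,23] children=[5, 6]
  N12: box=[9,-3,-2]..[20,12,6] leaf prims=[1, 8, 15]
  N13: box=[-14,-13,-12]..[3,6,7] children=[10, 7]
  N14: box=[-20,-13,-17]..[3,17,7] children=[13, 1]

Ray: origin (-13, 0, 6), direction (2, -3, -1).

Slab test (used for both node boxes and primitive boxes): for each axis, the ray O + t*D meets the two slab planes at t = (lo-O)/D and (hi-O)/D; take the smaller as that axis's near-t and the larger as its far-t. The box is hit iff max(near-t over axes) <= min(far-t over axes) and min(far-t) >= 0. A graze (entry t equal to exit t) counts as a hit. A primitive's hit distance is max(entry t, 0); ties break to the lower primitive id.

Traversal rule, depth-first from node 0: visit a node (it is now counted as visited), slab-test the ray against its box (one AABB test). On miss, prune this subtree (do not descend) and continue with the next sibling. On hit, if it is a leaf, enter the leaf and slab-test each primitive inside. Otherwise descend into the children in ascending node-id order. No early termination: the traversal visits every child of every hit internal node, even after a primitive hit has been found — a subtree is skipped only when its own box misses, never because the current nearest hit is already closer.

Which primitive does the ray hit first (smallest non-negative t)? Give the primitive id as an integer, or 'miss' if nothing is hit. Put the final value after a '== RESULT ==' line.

Traverse from the root:
N0 x:[-7/2,18] y:[-6,13/3] z:[-17,23] -> hit [-7/2,13/3], descend [8, 11]
  N8 x:[-7/2,33/2] y:[-17/3,13/3] z:[-1,23] -> hit [-1,13/3], descend [9, 14]
    N9 x:[9,33/2] y:[-4,4/3] z:[0,21] -> miss, prune
    N14 x:[-7/2,8] y:[-17/3,13/3] z:[-1,23] -> hit [-1,13/3], descend [1, 13]
      N1 x:[-7/2,6] y:[-17/3,-13/3] z:[11,23] -> miss, prune
      N13 x:[-1/2,8] y:[-2,13/3] z:[-1,18] -> hit [-1/2,13/3], descend [7, 10]
        N7 x:[5,8] y:[-2,13/3] z:[6,18] -> miss, prune
        N10 x:[-1/2,7/2] y:[-4/3,13/3] z:[-1,4] -> hit [-1/2,7/2] leaf, test {P2(miss), P6(miss)}
  N11 x:[-5/2,18] y:[-6,11/3] z:[-17,-4] -> miss, prune

order=[0, 8, 9, 14, 1, 13, 7, 10, 11]  |boxes|=9  |leaves|=1  hit=miss

== RESULT ==
miss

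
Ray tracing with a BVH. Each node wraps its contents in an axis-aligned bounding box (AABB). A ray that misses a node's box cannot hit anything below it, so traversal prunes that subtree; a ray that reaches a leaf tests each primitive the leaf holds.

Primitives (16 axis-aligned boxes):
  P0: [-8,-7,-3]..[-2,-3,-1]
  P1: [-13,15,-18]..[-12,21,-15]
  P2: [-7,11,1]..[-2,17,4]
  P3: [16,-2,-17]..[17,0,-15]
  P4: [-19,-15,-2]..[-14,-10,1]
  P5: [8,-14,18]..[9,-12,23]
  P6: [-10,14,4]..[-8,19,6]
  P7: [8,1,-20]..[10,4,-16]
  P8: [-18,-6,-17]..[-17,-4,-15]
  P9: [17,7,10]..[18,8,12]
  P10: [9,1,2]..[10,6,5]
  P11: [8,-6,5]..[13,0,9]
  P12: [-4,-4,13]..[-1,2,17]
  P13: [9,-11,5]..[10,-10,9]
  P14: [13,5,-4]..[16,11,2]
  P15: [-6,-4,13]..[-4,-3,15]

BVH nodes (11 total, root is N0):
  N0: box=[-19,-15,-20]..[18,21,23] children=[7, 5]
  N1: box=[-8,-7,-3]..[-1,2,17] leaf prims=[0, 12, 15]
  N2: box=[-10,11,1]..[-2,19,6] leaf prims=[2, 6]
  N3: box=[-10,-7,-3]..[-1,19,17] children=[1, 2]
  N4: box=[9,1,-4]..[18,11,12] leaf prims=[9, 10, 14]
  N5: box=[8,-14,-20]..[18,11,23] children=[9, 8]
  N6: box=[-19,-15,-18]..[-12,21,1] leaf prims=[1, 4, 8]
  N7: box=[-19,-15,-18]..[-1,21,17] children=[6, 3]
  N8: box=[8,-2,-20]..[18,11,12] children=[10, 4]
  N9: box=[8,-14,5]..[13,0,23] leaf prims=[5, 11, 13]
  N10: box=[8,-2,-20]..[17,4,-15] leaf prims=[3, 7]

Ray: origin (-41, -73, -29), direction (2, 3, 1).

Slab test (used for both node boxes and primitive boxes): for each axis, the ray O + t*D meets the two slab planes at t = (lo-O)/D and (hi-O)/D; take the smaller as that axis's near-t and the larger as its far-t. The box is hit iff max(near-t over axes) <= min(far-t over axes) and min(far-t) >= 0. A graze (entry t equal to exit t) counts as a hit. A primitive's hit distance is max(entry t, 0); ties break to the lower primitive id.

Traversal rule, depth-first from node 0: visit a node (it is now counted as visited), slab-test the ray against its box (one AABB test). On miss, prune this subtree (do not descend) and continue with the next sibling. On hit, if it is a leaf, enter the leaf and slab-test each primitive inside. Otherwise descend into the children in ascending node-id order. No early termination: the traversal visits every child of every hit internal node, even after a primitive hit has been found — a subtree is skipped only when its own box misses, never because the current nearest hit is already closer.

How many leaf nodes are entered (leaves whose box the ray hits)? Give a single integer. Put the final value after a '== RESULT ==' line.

Traverse from the root:
N0 x:[11,59/2] y:[58/3,94/3] z:[9,52] -> hit [58/3,59/2], descend [5, 7]
  N5 x:[49/2,59/2] y:[59/3,28] z:[9,52] -> hit [49/2,28], descend [8, 9]
    N8 x:[49/2,59/2] y:[71/3,28] z:[9,41] -> hit [49/2,28], descend [4, 10]
      N4 x:[25,59/2] y:[74/3,28] z:[25,41] -> hit [25,28] leaf, test {P9(miss), P10(miss), P14@t=27}
      N10 x:[49/2,29] y:[71/3,77/3] z:[9,14] -> miss, prune
    N9 x:[49/2,27] y:[59/3,73/3] z:[34,52] -> miss, prune
  N7 x:[11,20] y:[58/3,94/3] z:[11,46] -> hit [58/3,20], descend [3, 6]
    N3 x:[31/2,20] y:[22,92/3] z:[26,46] -> miss, prune
    N6 x:[11,29/2] y:[58/3,94/3] z:[11,30] -> miss, prune

Visited [0, 5, 8, 4, 10, 9, 7, 3, 6]. Tests: 9 box, 1 leaf. Nearest: P14.

== RESULT ==
1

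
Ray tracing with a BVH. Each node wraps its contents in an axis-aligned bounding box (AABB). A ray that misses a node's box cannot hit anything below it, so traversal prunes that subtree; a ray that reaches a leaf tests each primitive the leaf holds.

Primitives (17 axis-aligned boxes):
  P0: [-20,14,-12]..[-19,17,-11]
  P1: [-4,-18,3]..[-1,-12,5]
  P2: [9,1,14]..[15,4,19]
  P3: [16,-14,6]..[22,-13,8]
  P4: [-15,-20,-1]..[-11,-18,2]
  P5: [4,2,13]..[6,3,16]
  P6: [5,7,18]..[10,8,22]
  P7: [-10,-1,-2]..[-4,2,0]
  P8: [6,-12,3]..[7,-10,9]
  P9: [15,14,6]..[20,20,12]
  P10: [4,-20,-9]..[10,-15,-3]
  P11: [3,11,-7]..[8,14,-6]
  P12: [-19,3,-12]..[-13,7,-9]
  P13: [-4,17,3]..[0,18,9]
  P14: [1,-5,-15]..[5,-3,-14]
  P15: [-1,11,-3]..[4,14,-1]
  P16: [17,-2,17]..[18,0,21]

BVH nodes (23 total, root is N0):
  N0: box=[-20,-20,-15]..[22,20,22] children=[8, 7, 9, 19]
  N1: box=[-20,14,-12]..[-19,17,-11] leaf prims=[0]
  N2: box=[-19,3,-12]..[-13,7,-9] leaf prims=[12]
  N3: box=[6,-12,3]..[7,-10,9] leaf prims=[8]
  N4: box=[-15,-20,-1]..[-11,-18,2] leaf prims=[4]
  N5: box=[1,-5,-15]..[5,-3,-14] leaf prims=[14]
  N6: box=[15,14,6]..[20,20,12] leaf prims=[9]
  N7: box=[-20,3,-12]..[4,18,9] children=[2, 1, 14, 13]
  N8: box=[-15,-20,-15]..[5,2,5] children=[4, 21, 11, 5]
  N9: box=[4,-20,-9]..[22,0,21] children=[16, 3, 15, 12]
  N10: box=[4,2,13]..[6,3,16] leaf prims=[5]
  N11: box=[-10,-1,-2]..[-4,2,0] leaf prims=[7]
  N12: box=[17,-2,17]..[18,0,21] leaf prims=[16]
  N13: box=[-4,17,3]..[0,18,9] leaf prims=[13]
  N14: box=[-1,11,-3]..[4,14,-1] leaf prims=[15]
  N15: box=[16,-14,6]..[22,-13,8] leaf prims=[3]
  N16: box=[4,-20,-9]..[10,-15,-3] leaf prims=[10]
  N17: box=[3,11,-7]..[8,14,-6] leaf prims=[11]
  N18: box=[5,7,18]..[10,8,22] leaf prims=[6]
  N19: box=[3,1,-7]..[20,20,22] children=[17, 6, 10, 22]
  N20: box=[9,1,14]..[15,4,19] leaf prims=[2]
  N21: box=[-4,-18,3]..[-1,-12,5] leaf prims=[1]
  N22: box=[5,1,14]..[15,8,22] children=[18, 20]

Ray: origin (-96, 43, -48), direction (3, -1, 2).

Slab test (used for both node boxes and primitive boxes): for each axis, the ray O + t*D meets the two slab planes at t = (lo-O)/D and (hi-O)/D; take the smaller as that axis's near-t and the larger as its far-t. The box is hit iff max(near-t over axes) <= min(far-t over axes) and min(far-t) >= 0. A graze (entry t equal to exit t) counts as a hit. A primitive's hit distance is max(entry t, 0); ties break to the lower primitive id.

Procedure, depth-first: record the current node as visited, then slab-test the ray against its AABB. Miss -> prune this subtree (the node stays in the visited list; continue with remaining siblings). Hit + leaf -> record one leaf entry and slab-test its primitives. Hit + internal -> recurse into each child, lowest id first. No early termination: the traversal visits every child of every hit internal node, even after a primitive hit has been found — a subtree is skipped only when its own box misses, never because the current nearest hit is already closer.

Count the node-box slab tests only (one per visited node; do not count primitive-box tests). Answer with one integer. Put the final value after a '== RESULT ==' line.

Trace the traversal:
N0 x:[76/3,118/3] y:[23,63] z:[33/2,35] -> hit [76/3,35], descend [7, 8, 9, 19]
  N7 x:[76/3,100/3] y:[25,40] z:[18,57/2] -> hit [76/3,57/2], descend [1, 2, 13, 14]
    N1 x:[76/3,77/3] y:[26,29] z:[18,37/2] -> miss, prune
    N2 x:[77/3,83/3] y:[36,40] z:[18,39/2] -> miss, prune
    N13 x:[92/3,32] y:[25,26] z:[51/2,57/2] -> miss, prune
    N14 x:[95/3,100/3] y:[29,32] z:[45/2,47/2] -> miss, prune
  N8 x:[27,101/3] y:[41,63] z:[33/2,53/2] -> miss, prune
  N9 x:[100/3,118/3] y:[43,63] z:[39/2,69/2] -> miss, prune
  N19 x:[33,116/3] y:[23,42] z:[41/2,35] -> hit [33,35], descend [6, 10, 17, 22]
    N6 x:[37,116/3] y:[23,29] z:[27,30] -> miss, prune
    N10 x:[100/3,34] y:[40,41] z:[61/2,32] -> miss, prune
    N17 x:[33,104/3] y:[29,32] z:[41/2,21] -> miss, prune
    N22 x:[101/3,37] y:[35,42] z:[31,35] -> hit [35,35], descend [18, 20]
      N18 x:[101/3,106/3] y:[35,36] z:[33,35] -> hit [35,35] leaf, test {P6@t=35}
      N20 x:[35,37] y:[39,42] z:[31,67/2] -> miss, prune

Visited [0, 7, 1, 2, 13, 14, 8, 9, 19, 6, 10, 17, 22, 18, 20]. Tests: 15 box, 1 leaf. Nearest: P6.

== RESULT ==
15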